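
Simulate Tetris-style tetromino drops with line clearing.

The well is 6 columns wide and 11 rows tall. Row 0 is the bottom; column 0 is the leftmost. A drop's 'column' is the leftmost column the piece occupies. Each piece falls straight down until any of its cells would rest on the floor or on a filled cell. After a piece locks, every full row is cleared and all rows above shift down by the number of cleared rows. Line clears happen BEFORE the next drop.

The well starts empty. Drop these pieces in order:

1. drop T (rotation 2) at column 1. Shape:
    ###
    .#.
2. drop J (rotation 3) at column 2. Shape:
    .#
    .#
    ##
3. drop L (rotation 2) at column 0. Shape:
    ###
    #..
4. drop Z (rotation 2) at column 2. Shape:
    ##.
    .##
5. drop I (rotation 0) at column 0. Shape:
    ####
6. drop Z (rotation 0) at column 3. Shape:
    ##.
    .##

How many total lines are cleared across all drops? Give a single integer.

Drop 1: T rot2 at col 1 lands with bottom-row=0; cleared 0 line(s) (total 0); column heights now [0 2 2 2 0 0], max=2
Drop 2: J rot3 at col 2 lands with bottom-row=2; cleared 0 line(s) (total 0); column heights now [0 2 3 5 0 0], max=5
Drop 3: L rot2 at col 0 lands with bottom-row=2; cleared 0 line(s) (total 0); column heights now [4 4 4 5 0 0], max=5
Drop 4: Z rot2 at col 2 lands with bottom-row=5; cleared 0 line(s) (total 0); column heights now [4 4 7 7 6 0], max=7
Drop 5: I rot0 at col 0 lands with bottom-row=7; cleared 0 line(s) (total 0); column heights now [8 8 8 8 6 0], max=8
Drop 6: Z rot0 at col 3 lands with bottom-row=7; cleared 1 line(s) (total 1); column heights now [4 4 7 8 8 0], max=8

Answer: 1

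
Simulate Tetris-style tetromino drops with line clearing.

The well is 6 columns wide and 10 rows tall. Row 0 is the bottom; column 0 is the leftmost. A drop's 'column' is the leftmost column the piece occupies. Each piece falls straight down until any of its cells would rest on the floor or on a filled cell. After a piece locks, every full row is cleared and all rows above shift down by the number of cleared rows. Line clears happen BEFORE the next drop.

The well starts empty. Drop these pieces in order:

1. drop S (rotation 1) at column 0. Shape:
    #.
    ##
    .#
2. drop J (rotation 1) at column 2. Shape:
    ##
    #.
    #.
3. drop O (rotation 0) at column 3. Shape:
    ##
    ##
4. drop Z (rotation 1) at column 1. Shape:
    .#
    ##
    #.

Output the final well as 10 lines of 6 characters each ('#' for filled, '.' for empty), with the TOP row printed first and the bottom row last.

Drop 1: S rot1 at col 0 lands with bottom-row=0; cleared 0 line(s) (total 0); column heights now [3 2 0 0 0 0], max=3
Drop 2: J rot1 at col 2 lands with bottom-row=0; cleared 0 line(s) (total 0); column heights now [3 2 3 3 0 0], max=3
Drop 3: O rot0 at col 3 lands with bottom-row=3; cleared 0 line(s) (total 0); column heights now [3 2 3 5 5 0], max=5
Drop 4: Z rot1 at col 1 lands with bottom-row=2; cleared 0 line(s) (total 0); column heights now [3 4 5 5 5 0], max=5

Answer: ......
......
......
......
......
..###.
.####.
####..
###...
.##...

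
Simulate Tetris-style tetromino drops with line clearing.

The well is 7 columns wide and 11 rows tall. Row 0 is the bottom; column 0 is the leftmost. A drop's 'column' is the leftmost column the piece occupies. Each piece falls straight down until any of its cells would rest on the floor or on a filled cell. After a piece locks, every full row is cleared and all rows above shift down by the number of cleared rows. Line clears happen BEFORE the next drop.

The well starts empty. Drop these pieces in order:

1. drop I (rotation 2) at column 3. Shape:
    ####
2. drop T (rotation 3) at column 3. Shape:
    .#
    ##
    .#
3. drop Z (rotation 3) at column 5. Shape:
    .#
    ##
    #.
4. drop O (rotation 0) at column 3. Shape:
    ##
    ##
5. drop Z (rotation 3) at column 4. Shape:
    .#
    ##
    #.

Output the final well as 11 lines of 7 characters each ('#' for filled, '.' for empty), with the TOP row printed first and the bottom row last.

Drop 1: I rot2 at col 3 lands with bottom-row=0; cleared 0 line(s) (total 0); column heights now [0 0 0 1 1 1 1], max=1
Drop 2: T rot3 at col 3 lands with bottom-row=1; cleared 0 line(s) (total 0); column heights now [0 0 0 3 4 1 1], max=4
Drop 3: Z rot3 at col 5 lands with bottom-row=1; cleared 0 line(s) (total 0); column heights now [0 0 0 3 4 3 4], max=4
Drop 4: O rot0 at col 3 lands with bottom-row=4; cleared 0 line(s) (total 0); column heights now [0 0 0 6 6 3 4], max=6
Drop 5: Z rot3 at col 4 lands with bottom-row=6; cleared 0 line(s) (total 0); column heights now [0 0 0 6 8 9 4], max=9

Answer: .......
.......
.....#.
....##.
....#..
...##..
...##..
....#.#
...####
....##.
...####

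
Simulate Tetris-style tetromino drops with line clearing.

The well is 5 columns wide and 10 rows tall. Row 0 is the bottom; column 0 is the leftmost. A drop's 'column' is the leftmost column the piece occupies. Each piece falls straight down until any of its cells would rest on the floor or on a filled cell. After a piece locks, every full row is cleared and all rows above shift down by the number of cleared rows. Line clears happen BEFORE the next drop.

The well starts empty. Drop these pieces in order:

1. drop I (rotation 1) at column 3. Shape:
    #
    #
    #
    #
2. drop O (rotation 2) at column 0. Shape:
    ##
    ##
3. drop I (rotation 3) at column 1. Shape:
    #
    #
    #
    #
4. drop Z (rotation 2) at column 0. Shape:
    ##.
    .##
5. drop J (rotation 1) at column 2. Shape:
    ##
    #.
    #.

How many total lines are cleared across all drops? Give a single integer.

Answer: 0

Derivation:
Drop 1: I rot1 at col 3 lands with bottom-row=0; cleared 0 line(s) (total 0); column heights now [0 0 0 4 0], max=4
Drop 2: O rot2 at col 0 lands with bottom-row=0; cleared 0 line(s) (total 0); column heights now [2 2 0 4 0], max=4
Drop 3: I rot3 at col 1 lands with bottom-row=2; cleared 0 line(s) (total 0); column heights now [2 6 0 4 0], max=6
Drop 4: Z rot2 at col 0 lands with bottom-row=6; cleared 0 line(s) (total 0); column heights now [8 8 7 4 0], max=8
Drop 5: J rot1 at col 2 lands with bottom-row=7; cleared 0 line(s) (total 0); column heights now [8 8 10 10 0], max=10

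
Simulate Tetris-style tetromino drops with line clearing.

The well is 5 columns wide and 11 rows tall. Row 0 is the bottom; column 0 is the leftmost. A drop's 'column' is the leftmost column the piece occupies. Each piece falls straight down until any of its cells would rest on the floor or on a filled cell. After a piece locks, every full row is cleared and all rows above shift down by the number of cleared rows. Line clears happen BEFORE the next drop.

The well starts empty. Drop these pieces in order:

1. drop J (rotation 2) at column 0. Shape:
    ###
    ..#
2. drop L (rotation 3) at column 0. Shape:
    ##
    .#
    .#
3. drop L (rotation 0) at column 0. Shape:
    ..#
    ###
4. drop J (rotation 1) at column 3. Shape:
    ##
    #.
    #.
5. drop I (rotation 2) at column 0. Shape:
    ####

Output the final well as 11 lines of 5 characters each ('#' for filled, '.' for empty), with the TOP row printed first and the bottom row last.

Drop 1: J rot2 at col 0 lands with bottom-row=0; cleared 0 line(s) (total 0); column heights now [2 2 2 0 0], max=2
Drop 2: L rot3 at col 0 lands with bottom-row=2; cleared 0 line(s) (total 0); column heights now [5 5 2 0 0], max=5
Drop 3: L rot0 at col 0 lands with bottom-row=5; cleared 0 line(s) (total 0); column heights now [6 6 7 0 0], max=7
Drop 4: J rot1 at col 3 lands with bottom-row=0; cleared 0 line(s) (total 0); column heights now [6 6 7 3 3], max=7
Drop 5: I rot2 at col 0 lands with bottom-row=7; cleared 0 line(s) (total 0); column heights now [8 8 8 8 3], max=8

Answer: .....
.....
.....
####.
..#..
###..
##...
.#...
.#.##
####.
..##.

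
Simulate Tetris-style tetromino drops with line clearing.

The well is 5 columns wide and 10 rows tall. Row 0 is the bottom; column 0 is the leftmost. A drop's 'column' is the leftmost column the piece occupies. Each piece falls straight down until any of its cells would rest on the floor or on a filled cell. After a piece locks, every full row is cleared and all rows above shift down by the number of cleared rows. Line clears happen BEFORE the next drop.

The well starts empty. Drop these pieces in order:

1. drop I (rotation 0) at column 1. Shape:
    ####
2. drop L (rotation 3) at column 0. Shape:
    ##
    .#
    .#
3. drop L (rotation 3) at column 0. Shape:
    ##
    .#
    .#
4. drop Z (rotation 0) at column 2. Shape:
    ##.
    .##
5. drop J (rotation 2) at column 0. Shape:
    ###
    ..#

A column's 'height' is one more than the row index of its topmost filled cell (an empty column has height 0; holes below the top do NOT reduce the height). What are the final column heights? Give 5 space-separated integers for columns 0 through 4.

Answer: 8 8 8 3 2

Derivation:
Drop 1: I rot0 at col 1 lands with bottom-row=0; cleared 0 line(s) (total 0); column heights now [0 1 1 1 1], max=1
Drop 2: L rot3 at col 0 lands with bottom-row=1; cleared 0 line(s) (total 0); column heights now [4 4 1 1 1], max=4
Drop 3: L rot3 at col 0 lands with bottom-row=4; cleared 0 line(s) (total 0); column heights now [7 7 1 1 1], max=7
Drop 4: Z rot0 at col 2 lands with bottom-row=1; cleared 0 line(s) (total 0); column heights now [7 7 3 3 2], max=7
Drop 5: J rot2 at col 0 lands with bottom-row=6; cleared 0 line(s) (total 0); column heights now [8 8 8 3 2], max=8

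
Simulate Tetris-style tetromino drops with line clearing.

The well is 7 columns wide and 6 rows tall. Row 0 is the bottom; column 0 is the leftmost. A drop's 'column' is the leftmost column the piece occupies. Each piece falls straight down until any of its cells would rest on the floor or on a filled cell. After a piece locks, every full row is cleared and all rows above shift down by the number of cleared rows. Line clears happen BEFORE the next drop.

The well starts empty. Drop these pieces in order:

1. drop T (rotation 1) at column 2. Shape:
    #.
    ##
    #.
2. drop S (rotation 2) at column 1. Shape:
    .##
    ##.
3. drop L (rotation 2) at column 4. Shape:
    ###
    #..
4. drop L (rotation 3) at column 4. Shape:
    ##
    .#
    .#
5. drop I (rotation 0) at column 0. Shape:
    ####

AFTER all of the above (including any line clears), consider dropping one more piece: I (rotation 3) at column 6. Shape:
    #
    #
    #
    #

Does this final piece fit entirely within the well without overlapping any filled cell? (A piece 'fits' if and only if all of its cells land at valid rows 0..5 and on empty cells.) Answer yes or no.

Answer: yes

Derivation:
Drop 1: T rot1 at col 2 lands with bottom-row=0; cleared 0 line(s) (total 0); column heights now [0 0 3 2 0 0 0], max=3
Drop 2: S rot2 at col 1 lands with bottom-row=3; cleared 0 line(s) (total 0); column heights now [0 4 5 5 0 0 0], max=5
Drop 3: L rot2 at col 4 lands with bottom-row=0; cleared 0 line(s) (total 0); column heights now [0 4 5 5 2 2 2], max=5
Drop 4: L rot3 at col 4 lands with bottom-row=2; cleared 0 line(s) (total 0); column heights now [0 4 5 5 5 5 2], max=5
Drop 5: I rot0 at col 0 lands with bottom-row=5; cleared 0 line(s) (total 0); column heights now [6 6 6 6 5 5 2], max=6
Test piece I rot3 at col 6 (width 1): heights before test = [6 6 6 6 5 5 2]; fits = True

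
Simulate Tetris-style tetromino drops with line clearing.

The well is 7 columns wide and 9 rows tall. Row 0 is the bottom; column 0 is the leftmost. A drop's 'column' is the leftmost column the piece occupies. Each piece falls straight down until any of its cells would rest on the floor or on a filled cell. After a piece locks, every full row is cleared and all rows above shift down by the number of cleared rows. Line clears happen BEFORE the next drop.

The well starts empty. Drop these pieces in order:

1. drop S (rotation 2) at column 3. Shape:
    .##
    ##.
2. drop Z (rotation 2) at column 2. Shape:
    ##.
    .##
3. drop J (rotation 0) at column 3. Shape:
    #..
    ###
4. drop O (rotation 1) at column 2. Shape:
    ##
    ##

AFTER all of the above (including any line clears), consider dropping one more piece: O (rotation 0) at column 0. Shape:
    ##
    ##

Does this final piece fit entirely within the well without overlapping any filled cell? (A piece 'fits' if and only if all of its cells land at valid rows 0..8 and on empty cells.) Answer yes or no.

Drop 1: S rot2 at col 3 lands with bottom-row=0; cleared 0 line(s) (total 0); column heights now [0 0 0 1 2 2 0], max=2
Drop 2: Z rot2 at col 2 lands with bottom-row=2; cleared 0 line(s) (total 0); column heights now [0 0 4 4 3 2 0], max=4
Drop 3: J rot0 at col 3 lands with bottom-row=4; cleared 0 line(s) (total 0); column heights now [0 0 4 6 5 5 0], max=6
Drop 4: O rot1 at col 2 lands with bottom-row=6; cleared 0 line(s) (total 0); column heights now [0 0 8 8 5 5 0], max=8
Test piece O rot0 at col 0 (width 2): heights before test = [0 0 8 8 5 5 0]; fits = True

Answer: yes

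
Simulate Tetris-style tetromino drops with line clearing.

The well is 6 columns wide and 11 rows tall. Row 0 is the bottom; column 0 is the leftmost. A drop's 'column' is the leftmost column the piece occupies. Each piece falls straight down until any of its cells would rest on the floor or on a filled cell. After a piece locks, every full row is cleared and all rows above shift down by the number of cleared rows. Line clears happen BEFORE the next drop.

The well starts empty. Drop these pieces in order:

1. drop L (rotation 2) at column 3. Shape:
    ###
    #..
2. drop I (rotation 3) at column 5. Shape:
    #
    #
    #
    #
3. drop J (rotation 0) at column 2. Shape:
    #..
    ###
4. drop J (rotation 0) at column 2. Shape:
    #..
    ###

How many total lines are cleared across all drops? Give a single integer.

Answer: 0

Derivation:
Drop 1: L rot2 at col 3 lands with bottom-row=0; cleared 0 line(s) (total 0); column heights now [0 0 0 2 2 2], max=2
Drop 2: I rot3 at col 5 lands with bottom-row=2; cleared 0 line(s) (total 0); column heights now [0 0 0 2 2 6], max=6
Drop 3: J rot0 at col 2 lands with bottom-row=2; cleared 0 line(s) (total 0); column heights now [0 0 4 3 3 6], max=6
Drop 4: J rot0 at col 2 lands with bottom-row=4; cleared 0 line(s) (total 0); column heights now [0 0 6 5 5 6], max=6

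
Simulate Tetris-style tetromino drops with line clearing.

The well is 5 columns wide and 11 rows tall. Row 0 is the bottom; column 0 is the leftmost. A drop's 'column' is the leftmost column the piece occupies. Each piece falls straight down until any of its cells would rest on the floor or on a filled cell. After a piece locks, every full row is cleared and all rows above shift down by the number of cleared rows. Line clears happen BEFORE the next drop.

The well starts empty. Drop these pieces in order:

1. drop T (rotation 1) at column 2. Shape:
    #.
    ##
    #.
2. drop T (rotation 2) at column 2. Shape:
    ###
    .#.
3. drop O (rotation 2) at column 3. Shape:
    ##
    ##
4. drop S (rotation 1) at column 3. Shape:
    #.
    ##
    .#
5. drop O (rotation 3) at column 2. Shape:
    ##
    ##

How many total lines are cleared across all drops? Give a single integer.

Drop 1: T rot1 at col 2 lands with bottom-row=0; cleared 0 line(s) (total 0); column heights now [0 0 3 2 0], max=3
Drop 2: T rot2 at col 2 lands with bottom-row=2; cleared 0 line(s) (total 0); column heights now [0 0 4 4 4], max=4
Drop 3: O rot2 at col 3 lands with bottom-row=4; cleared 0 line(s) (total 0); column heights now [0 0 4 6 6], max=6
Drop 4: S rot1 at col 3 lands with bottom-row=6; cleared 0 line(s) (total 0); column heights now [0 0 4 9 8], max=9
Drop 5: O rot3 at col 2 lands with bottom-row=9; cleared 0 line(s) (total 0); column heights now [0 0 11 11 8], max=11

Answer: 0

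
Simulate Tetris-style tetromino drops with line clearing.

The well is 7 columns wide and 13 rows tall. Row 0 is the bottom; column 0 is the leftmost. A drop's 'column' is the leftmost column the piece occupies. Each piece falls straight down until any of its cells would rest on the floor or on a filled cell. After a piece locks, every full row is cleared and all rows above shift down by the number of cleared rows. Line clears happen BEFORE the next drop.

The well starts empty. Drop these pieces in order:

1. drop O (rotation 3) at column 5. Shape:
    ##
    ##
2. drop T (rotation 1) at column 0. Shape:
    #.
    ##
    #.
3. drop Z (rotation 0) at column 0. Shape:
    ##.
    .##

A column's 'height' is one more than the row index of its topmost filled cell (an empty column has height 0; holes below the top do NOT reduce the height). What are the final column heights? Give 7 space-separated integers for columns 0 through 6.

Drop 1: O rot3 at col 5 lands with bottom-row=0; cleared 0 line(s) (total 0); column heights now [0 0 0 0 0 2 2], max=2
Drop 2: T rot1 at col 0 lands with bottom-row=0; cleared 0 line(s) (total 0); column heights now [3 2 0 0 0 2 2], max=3
Drop 3: Z rot0 at col 0 lands with bottom-row=2; cleared 0 line(s) (total 0); column heights now [4 4 3 0 0 2 2], max=4

Answer: 4 4 3 0 0 2 2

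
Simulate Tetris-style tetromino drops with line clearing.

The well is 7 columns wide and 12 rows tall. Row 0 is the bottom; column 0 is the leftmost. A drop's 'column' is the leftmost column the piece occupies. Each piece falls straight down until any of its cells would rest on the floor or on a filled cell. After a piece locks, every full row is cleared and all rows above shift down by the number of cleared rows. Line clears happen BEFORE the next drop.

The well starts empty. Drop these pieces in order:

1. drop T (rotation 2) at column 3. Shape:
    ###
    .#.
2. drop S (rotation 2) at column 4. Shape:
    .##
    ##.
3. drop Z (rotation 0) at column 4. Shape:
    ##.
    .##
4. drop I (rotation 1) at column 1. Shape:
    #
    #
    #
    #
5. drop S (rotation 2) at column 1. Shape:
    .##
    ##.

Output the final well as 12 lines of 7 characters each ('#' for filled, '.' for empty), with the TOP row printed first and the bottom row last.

Answer: .......
.......
.......
.......
.......
.......
..####.
.##..##
.#...##
.#..##.
.#.###.
.#..#..

Derivation:
Drop 1: T rot2 at col 3 lands with bottom-row=0; cleared 0 line(s) (total 0); column heights now [0 0 0 2 2 2 0], max=2
Drop 2: S rot2 at col 4 lands with bottom-row=2; cleared 0 line(s) (total 0); column heights now [0 0 0 2 3 4 4], max=4
Drop 3: Z rot0 at col 4 lands with bottom-row=4; cleared 0 line(s) (total 0); column heights now [0 0 0 2 6 6 5], max=6
Drop 4: I rot1 at col 1 lands with bottom-row=0; cleared 0 line(s) (total 0); column heights now [0 4 0 2 6 6 5], max=6
Drop 5: S rot2 at col 1 lands with bottom-row=4; cleared 0 line(s) (total 0); column heights now [0 5 6 6 6 6 5], max=6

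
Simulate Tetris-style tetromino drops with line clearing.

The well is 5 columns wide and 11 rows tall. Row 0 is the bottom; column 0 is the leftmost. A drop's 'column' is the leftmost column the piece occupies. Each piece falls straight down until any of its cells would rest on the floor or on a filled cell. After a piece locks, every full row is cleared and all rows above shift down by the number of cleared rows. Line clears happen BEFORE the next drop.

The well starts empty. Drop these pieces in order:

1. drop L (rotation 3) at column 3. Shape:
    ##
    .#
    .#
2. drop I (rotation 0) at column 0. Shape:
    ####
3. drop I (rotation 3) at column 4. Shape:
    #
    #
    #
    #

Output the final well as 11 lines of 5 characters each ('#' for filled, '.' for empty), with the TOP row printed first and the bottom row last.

Drop 1: L rot3 at col 3 lands with bottom-row=0; cleared 0 line(s) (total 0); column heights now [0 0 0 3 3], max=3
Drop 2: I rot0 at col 0 lands with bottom-row=3; cleared 0 line(s) (total 0); column heights now [4 4 4 4 3], max=4
Drop 3: I rot3 at col 4 lands with bottom-row=3; cleared 1 line(s) (total 1); column heights now [0 0 0 3 6], max=6

Answer: .....
.....
.....
.....
.....
....#
....#
....#
...##
....#
....#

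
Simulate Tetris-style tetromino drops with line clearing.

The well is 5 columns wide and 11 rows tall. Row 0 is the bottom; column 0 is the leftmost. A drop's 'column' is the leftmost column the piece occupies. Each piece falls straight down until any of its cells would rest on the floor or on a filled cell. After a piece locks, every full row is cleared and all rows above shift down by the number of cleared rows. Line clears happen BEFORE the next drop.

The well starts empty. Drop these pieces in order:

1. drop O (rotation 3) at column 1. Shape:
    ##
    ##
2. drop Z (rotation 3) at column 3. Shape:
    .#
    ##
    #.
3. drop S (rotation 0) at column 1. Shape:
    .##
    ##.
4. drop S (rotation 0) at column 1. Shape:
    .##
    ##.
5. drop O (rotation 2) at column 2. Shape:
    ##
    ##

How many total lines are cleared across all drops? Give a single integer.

Drop 1: O rot3 at col 1 lands with bottom-row=0; cleared 0 line(s) (total 0); column heights now [0 2 2 0 0], max=2
Drop 2: Z rot3 at col 3 lands with bottom-row=0; cleared 0 line(s) (total 0); column heights now [0 2 2 2 3], max=3
Drop 3: S rot0 at col 1 lands with bottom-row=2; cleared 0 line(s) (total 0); column heights now [0 3 4 4 3], max=4
Drop 4: S rot0 at col 1 lands with bottom-row=4; cleared 0 line(s) (total 0); column heights now [0 5 6 6 3], max=6
Drop 5: O rot2 at col 2 lands with bottom-row=6; cleared 0 line(s) (total 0); column heights now [0 5 8 8 3], max=8

Answer: 0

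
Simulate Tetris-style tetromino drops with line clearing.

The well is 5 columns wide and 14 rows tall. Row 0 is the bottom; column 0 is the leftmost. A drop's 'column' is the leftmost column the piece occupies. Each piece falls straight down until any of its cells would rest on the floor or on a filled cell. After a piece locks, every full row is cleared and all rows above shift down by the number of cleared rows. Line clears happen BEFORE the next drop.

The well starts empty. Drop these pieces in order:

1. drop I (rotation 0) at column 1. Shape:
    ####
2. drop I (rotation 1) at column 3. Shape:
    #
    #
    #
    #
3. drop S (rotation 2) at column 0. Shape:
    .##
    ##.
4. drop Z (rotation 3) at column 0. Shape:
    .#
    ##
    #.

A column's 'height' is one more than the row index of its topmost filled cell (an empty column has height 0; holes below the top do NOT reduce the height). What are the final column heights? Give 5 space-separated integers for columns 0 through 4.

Drop 1: I rot0 at col 1 lands with bottom-row=0; cleared 0 line(s) (total 0); column heights now [0 1 1 1 1], max=1
Drop 2: I rot1 at col 3 lands with bottom-row=1; cleared 0 line(s) (total 0); column heights now [0 1 1 5 1], max=5
Drop 3: S rot2 at col 0 lands with bottom-row=1; cleared 0 line(s) (total 0); column heights now [2 3 3 5 1], max=5
Drop 4: Z rot3 at col 0 lands with bottom-row=2; cleared 0 line(s) (total 0); column heights now [4 5 3 5 1], max=5

Answer: 4 5 3 5 1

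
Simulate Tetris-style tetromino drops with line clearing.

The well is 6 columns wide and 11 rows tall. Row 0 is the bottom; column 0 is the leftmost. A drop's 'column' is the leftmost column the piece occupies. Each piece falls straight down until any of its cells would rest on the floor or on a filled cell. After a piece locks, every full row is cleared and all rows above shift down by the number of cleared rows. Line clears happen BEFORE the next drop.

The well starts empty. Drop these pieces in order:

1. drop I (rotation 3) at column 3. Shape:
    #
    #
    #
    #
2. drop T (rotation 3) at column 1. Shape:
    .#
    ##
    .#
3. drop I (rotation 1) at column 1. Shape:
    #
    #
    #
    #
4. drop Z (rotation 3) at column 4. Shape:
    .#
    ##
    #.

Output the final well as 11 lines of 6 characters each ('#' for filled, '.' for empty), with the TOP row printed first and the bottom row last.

Drop 1: I rot3 at col 3 lands with bottom-row=0; cleared 0 line(s) (total 0); column heights now [0 0 0 4 0 0], max=4
Drop 2: T rot3 at col 1 lands with bottom-row=0; cleared 0 line(s) (total 0); column heights now [0 2 3 4 0 0], max=4
Drop 3: I rot1 at col 1 lands with bottom-row=2; cleared 0 line(s) (total 0); column heights now [0 6 3 4 0 0], max=6
Drop 4: Z rot3 at col 4 lands with bottom-row=0; cleared 0 line(s) (total 0); column heights now [0 6 3 4 2 3], max=6

Answer: ......
......
......
......
......
.#....
.#....
.#.#..
.###.#
.#####
..###.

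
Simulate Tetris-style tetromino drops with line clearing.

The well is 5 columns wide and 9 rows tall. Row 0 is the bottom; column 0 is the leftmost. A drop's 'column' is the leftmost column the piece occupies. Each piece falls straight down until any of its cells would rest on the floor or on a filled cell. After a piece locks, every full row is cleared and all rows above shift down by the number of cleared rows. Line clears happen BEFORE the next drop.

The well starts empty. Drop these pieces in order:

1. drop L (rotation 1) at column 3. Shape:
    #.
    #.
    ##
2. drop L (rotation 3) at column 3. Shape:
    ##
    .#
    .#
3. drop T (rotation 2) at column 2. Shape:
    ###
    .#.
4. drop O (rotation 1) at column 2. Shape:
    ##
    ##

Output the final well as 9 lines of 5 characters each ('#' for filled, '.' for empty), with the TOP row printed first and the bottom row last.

Drop 1: L rot1 at col 3 lands with bottom-row=0; cleared 0 line(s) (total 0); column heights now [0 0 0 3 1], max=3
Drop 2: L rot3 at col 3 lands with bottom-row=1; cleared 0 line(s) (total 0); column heights now [0 0 0 4 4], max=4
Drop 3: T rot2 at col 2 lands with bottom-row=4; cleared 0 line(s) (total 0); column heights now [0 0 6 6 6], max=6
Drop 4: O rot1 at col 2 lands with bottom-row=6; cleared 0 line(s) (total 0); column heights now [0 0 8 8 6], max=8

Answer: .....
..##.
..##.
..###
...#.
...##
...##
...##
...##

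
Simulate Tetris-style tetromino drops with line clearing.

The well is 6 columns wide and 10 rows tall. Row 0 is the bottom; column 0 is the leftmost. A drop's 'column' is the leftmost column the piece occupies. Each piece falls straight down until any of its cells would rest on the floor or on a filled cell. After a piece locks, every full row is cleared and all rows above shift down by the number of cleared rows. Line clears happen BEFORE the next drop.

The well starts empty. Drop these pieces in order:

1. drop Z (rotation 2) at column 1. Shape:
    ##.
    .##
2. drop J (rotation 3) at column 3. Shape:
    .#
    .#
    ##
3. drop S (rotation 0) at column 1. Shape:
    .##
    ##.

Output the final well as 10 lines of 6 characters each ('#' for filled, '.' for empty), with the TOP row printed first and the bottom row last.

Drop 1: Z rot2 at col 1 lands with bottom-row=0; cleared 0 line(s) (total 0); column heights now [0 2 2 1 0 0], max=2
Drop 2: J rot3 at col 3 lands with bottom-row=1; cleared 0 line(s) (total 0); column heights now [0 2 2 2 4 0], max=4
Drop 3: S rot0 at col 1 lands with bottom-row=2; cleared 0 line(s) (total 0); column heights now [0 3 4 4 4 0], max=4

Answer: ......
......
......
......
......
......
..###.
.##.#.
.####.
..##..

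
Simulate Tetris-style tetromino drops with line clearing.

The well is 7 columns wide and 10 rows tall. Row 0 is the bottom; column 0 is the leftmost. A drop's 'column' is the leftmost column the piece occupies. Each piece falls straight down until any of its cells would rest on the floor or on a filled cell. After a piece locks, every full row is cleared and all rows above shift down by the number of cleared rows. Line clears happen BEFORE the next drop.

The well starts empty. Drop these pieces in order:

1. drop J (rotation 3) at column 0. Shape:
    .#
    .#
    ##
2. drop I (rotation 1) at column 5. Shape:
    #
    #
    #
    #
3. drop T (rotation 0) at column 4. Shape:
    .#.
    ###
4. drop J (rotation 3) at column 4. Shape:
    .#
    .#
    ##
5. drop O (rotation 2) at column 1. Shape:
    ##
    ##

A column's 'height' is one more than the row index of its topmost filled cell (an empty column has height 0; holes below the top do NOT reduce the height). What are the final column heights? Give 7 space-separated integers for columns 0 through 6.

Answer: 1 5 5 0 7 9 5

Derivation:
Drop 1: J rot3 at col 0 lands with bottom-row=0; cleared 0 line(s) (total 0); column heights now [1 3 0 0 0 0 0], max=3
Drop 2: I rot1 at col 5 lands with bottom-row=0; cleared 0 line(s) (total 0); column heights now [1 3 0 0 0 4 0], max=4
Drop 3: T rot0 at col 4 lands with bottom-row=4; cleared 0 line(s) (total 0); column heights now [1 3 0 0 5 6 5], max=6
Drop 4: J rot3 at col 4 lands with bottom-row=6; cleared 0 line(s) (total 0); column heights now [1 3 0 0 7 9 5], max=9
Drop 5: O rot2 at col 1 lands with bottom-row=3; cleared 0 line(s) (total 0); column heights now [1 5 5 0 7 9 5], max=9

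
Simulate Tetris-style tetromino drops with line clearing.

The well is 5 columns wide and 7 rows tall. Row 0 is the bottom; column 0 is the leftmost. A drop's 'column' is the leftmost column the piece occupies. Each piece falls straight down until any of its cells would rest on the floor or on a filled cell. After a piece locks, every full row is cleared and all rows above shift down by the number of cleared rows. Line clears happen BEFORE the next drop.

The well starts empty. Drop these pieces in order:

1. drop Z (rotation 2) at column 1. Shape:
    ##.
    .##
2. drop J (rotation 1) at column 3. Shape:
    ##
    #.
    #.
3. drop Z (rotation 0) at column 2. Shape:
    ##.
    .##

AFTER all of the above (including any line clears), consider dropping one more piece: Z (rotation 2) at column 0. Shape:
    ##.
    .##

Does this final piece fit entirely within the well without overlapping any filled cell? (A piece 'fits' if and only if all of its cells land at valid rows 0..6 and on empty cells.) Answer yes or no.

Answer: no

Derivation:
Drop 1: Z rot2 at col 1 lands with bottom-row=0; cleared 0 line(s) (total 0); column heights now [0 2 2 1 0], max=2
Drop 2: J rot1 at col 3 lands with bottom-row=1; cleared 0 line(s) (total 0); column heights now [0 2 2 4 4], max=4
Drop 3: Z rot0 at col 2 lands with bottom-row=4; cleared 0 line(s) (total 0); column heights now [0 2 6 6 5], max=6
Test piece Z rot2 at col 0 (width 3): heights before test = [0 2 6 6 5]; fits = False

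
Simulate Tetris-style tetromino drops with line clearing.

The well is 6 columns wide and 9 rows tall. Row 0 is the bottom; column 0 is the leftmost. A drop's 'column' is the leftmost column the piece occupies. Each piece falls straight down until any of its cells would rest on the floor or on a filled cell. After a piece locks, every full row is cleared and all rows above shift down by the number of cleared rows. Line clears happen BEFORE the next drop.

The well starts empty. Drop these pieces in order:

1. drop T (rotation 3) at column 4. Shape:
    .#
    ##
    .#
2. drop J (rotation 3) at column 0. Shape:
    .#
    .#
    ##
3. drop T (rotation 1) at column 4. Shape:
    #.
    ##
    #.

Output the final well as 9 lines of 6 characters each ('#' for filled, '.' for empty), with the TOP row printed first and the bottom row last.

Drop 1: T rot3 at col 4 lands with bottom-row=0; cleared 0 line(s) (total 0); column heights now [0 0 0 0 2 3], max=3
Drop 2: J rot3 at col 0 lands with bottom-row=0; cleared 0 line(s) (total 0); column heights now [1 3 0 0 2 3], max=3
Drop 3: T rot1 at col 4 lands with bottom-row=2; cleared 0 line(s) (total 0); column heights now [1 3 0 0 5 4], max=5

Answer: ......
......
......
......
....#.
....##
.#..##
.#..##
##...#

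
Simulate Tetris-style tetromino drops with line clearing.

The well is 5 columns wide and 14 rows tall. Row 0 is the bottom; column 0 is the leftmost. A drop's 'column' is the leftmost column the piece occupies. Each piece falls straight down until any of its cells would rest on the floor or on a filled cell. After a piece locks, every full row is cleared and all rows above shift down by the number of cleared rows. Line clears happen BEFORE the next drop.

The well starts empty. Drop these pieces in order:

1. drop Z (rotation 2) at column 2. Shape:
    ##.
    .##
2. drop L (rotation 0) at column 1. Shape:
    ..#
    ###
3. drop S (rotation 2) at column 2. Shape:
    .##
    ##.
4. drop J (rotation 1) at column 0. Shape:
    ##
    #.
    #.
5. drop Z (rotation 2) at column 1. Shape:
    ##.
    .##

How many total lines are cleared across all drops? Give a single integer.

Answer: 0

Derivation:
Drop 1: Z rot2 at col 2 lands with bottom-row=0; cleared 0 line(s) (total 0); column heights now [0 0 2 2 1], max=2
Drop 2: L rot0 at col 1 lands with bottom-row=2; cleared 0 line(s) (total 0); column heights now [0 3 3 4 1], max=4
Drop 3: S rot2 at col 2 lands with bottom-row=4; cleared 0 line(s) (total 0); column heights now [0 3 5 6 6], max=6
Drop 4: J rot1 at col 0 lands with bottom-row=1; cleared 0 line(s) (total 0); column heights now [4 4 5 6 6], max=6
Drop 5: Z rot2 at col 1 lands with bottom-row=6; cleared 0 line(s) (total 0); column heights now [4 8 8 7 6], max=8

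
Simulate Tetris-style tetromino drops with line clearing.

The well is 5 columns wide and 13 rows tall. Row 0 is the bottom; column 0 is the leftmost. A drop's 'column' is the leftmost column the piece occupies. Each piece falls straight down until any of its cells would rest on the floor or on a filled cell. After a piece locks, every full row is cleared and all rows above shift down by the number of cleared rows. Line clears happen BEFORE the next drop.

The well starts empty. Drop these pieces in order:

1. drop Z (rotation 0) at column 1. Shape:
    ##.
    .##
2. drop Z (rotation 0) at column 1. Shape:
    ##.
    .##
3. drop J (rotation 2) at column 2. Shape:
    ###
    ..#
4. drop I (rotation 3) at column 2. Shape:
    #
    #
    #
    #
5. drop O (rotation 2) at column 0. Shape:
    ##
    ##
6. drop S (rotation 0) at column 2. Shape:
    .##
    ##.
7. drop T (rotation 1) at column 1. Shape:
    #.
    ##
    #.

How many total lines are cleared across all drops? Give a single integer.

Answer: 1

Derivation:
Drop 1: Z rot0 at col 1 lands with bottom-row=0; cleared 0 line(s) (total 0); column heights now [0 2 2 1 0], max=2
Drop 2: Z rot0 at col 1 lands with bottom-row=2; cleared 0 line(s) (total 0); column heights now [0 4 4 3 0], max=4
Drop 3: J rot2 at col 2 lands with bottom-row=3; cleared 0 line(s) (total 0); column heights now [0 4 5 5 5], max=5
Drop 4: I rot3 at col 2 lands with bottom-row=5; cleared 0 line(s) (total 0); column heights now [0 4 9 5 5], max=9
Drop 5: O rot2 at col 0 lands with bottom-row=4; cleared 1 line(s) (total 1); column heights now [5 5 8 3 4], max=8
Drop 6: S rot0 at col 2 lands with bottom-row=8; cleared 0 line(s) (total 1); column heights now [5 5 9 10 10], max=10
Drop 7: T rot1 at col 1 lands with bottom-row=8; cleared 0 line(s) (total 1); column heights now [5 11 10 10 10], max=11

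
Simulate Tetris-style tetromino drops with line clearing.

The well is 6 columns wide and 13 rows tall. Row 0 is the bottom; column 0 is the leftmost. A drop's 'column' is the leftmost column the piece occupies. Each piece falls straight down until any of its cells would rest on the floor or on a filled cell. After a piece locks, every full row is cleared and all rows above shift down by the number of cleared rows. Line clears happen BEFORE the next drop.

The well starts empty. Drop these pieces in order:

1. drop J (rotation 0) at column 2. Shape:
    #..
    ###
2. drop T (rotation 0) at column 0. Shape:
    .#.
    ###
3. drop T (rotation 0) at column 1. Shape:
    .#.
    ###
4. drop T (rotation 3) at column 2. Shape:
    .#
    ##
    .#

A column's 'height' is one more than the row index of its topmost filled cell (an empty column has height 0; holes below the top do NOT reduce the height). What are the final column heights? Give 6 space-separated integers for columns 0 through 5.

Answer: 3 5 7 8 1 0

Derivation:
Drop 1: J rot0 at col 2 lands with bottom-row=0; cleared 0 line(s) (total 0); column heights now [0 0 2 1 1 0], max=2
Drop 2: T rot0 at col 0 lands with bottom-row=2; cleared 0 line(s) (total 0); column heights now [3 4 3 1 1 0], max=4
Drop 3: T rot0 at col 1 lands with bottom-row=4; cleared 0 line(s) (total 0); column heights now [3 5 6 5 1 0], max=6
Drop 4: T rot3 at col 2 lands with bottom-row=5; cleared 0 line(s) (total 0); column heights now [3 5 7 8 1 0], max=8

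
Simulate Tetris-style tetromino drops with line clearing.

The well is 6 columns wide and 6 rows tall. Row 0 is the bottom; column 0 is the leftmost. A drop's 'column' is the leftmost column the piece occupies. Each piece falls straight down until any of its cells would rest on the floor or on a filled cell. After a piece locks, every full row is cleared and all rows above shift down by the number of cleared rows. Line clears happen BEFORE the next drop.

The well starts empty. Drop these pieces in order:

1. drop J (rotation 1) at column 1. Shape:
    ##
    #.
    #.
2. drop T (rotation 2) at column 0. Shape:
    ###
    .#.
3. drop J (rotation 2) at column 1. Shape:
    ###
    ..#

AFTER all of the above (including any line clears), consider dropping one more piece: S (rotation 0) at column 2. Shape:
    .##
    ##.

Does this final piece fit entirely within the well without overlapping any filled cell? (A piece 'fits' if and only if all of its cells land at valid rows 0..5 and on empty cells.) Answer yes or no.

Drop 1: J rot1 at col 1 lands with bottom-row=0; cleared 0 line(s) (total 0); column heights now [0 3 3 0 0 0], max=3
Drop 2: T rot2 at col 0 lands with bottom-row=3; cleared 0 line(s) (total 0); column heights now [5 5 5 0 0 0], max=5
Drop 3: J rot2 at col 1 lands with bottom-row=4; cleared 0 line(s) (total 0); column heights now [5 6 6 6 0 0], max=6
Test piece S rot0 at col 2 (width 3): heights before test = [5 6 6 6 0 0]; fits = False

Answer: no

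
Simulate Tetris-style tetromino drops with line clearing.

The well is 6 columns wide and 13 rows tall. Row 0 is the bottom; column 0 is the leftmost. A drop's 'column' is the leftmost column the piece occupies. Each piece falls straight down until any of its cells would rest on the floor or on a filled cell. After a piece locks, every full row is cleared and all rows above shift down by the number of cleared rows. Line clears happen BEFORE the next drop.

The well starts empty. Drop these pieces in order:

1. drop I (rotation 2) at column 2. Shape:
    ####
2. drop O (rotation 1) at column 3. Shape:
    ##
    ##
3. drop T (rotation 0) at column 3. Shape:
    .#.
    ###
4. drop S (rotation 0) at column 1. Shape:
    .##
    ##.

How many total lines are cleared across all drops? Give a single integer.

Drop 1: I rot2 at col 2 lands with bottom-row=0; cleared 0 line(s) (total 0); column heights now [0 0 1 1 1 1], max=1
Drop 2: O rot1 at col 3 lands with bottom-row=1; cleared 0 line(s) (total 0); column heights now [0 0 1 3 3 1], max=3
Drop 3: T rot0 at col 3 lands with bottom-row=3; cleared 0 line(s) (total 0); column heights now [0 0 1 4 5 4], max=5
Drop 4: S rot0 at col 1 lands with bottom-row=3; cleared 0 line(s) (total 0); column heights now [0 4 5 5 5 4], max=5

Answer: 0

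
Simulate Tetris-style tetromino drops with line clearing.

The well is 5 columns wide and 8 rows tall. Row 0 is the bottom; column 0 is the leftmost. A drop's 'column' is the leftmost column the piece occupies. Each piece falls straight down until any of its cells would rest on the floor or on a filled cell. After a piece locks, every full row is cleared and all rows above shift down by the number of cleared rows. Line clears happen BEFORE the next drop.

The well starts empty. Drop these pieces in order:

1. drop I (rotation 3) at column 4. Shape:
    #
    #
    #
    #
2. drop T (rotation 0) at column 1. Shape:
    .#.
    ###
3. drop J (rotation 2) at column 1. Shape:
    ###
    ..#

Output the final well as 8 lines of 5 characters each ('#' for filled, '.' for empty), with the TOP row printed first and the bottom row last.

Drop 1: I rot3 at col 4 lands with bottom-row=0; cleared 0 line(s) (total 0); column heights now [0 0 0 0 4], max=4
Drop 2: T rot0 at col 1 lands with bottom-row=0; cleared 0 line(s) (total 0); column heights now [0 1 2 1 4], max=4
Drop 3: J rot2 at col 1 lands with bottom-row=1; cleared 0 line(s) (total 0); column heights now [0 3 3 3 4], max=4

Answer: .....
.....
.....
.....
....#
.####
..###
.####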